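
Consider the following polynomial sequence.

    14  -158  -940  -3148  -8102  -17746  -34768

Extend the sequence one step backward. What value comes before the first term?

8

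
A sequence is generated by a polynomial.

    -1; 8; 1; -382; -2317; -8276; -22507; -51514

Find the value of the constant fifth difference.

Δ: 9, -7, -383, -1935, -5959, -14231, -29007
Δ²: -16, -376, -1552, -4024, -8272, -14776
Δ³: -360, -1176, -2472, -4248, -6504
Δ⁴: -816, -1296, -1776, -2256
Δ⁵: -480, -480, -480

-480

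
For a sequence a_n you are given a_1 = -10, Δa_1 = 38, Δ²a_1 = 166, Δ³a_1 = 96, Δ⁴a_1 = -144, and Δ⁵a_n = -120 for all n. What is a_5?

1378

Build the table forward from the leading diagonal:
D5: -120, -120, -120, -120, -120
D4: -144, -264, -384, -504, -624
D3: 96, -48, -312, -696, -1200
D2: 166, 262, 214, -98, -794
D1: 38, 204, 466, 680, 582
a: -10, 28, 232, 698, 1378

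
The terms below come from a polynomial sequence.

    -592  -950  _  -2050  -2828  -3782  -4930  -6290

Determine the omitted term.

Using the last 5 terms:
-778, -954, -1148, -1360
-176, -194, -212
-18, -18
Constant third difference = -18.
Extend backward: -176 + 18 = -158;  -778 + 158 = -620;  -2050 + 620 = -1430

-1430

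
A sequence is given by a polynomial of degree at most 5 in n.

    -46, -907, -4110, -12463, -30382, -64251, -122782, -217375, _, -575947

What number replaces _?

Using the first 8 terms:
Δ: -861  -3203  -8353  -17919  -33869  -58531  -94593
Δ²: -2342  -5150  -9566  -15950  -24662  -36062
Δ³: -2808  -4416  -6384  -8712  -11400
Δ⁴: -1608  -1968  -2328  -2688
Δ⁵: -360  -360  -360
Constant fifth difference = -360.
Extend forward: -2688 − 360 = -3048;  -11400 − 3048 = -14448;  -36062 − 14448 = -50510;  -94593 − 50510 = -145103;  -217375 − 145103 = -362478

-362478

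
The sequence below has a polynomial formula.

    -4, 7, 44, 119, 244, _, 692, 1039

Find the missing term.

Using the first 5 terms:
11, 37, 75, 125
26, 38, 50
12, 12
Constant third difference = 12.
Extend forward: 50 + 12 = 62;  125 + 62 = 187;  244 + 187 = 431

431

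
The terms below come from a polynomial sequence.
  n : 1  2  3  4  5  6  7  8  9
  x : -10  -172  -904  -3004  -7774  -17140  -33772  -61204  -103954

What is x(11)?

Δ: -162  -732  -2100  -4770  -9366  -16632  -27432  -42750
Δ²: -570  -1368  -2670  -4596  -7266  -10800  -15318
Δ³: -798  -1302  -1926  -2670  -3534  -4518
Δ⁴: -504  -624  -744  -864  -984
Δ⁵: -120  -120  -120  -120
The fifth differences are constant (-120).
-984 − 120 = -1104;  -4518 − 1104 = -5622;  -15318 − 5622 = -20940;  -42750 − 20940 = -63690;  -103954 − 63690 = -167644
-1104 − 120 = -1224;  -5622 − 1224 = -6846;  -20940 − 6846 = -27786;  -63690 − 27786 = -91476;  -167644 − 91476 = -259120

-259120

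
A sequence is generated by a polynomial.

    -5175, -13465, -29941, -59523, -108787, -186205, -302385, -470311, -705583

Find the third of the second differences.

-19682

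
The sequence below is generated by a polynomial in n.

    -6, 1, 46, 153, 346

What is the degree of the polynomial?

Δ: 7, 45, 107, 193
Δ²: 38, 62, 86
Δ³: 24, 24
The third differences are constant, so the polynomial has degree 3.

3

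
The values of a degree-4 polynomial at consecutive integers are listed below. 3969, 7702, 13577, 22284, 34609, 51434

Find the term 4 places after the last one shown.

3733  5875  8707  12325  16825
2142  2832  3618  4500
690  786  882
96  96
The fourth differences are constant (96).
882 + 96 = 978;  4500 + 978 = 5478;  16825 + 5478 = 22303;  51434 + 22303 = 73737
978 + 96 = 1074;  5478 + 1074 = 6552;  22303 + 6552 = 28855;  73737 + 28855 = 102592
1074 + 96 = 1170;  6552 + 1170 = 7722;  28855 + 7722 = 36577;  102592 + 36577 = 139169
1170 + 96 = 1266;  7722 + 1266 = 8988;  36577 + 8988 = 45565;  139169 + 45565 = 184734

184734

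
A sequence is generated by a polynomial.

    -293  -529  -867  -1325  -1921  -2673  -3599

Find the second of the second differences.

-120

First differences: -236, -338, -458, -596, -752, -926
Second differences: -102, -120, -138, -156, -174
Third differences: -18, -18, -18, -18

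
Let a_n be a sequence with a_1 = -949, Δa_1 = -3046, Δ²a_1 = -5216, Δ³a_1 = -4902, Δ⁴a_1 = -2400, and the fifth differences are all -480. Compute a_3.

-12257

Build the table forward from the leading diagonal:
Fifth differences: -480, -480, -480
Fourth differences: -2400, -2880, -3360
Third differences: -4902, -7302, -10182
Second differences: -5216, -10118, -17420
First differences: -3046, -8262, -18380
a: -949, -3995, -12257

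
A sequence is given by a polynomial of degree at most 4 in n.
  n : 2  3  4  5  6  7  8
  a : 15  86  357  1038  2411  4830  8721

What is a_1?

71  271  681  1373  2419  3891
200  410  692  1046  1472
210  282  354  426
72  72  72
The fourth differences are constant at 72.
Work back: 210 − 72 = 138;  200 − 138 = 62;  71 − 62 = 9;  15 − 9 = 6

6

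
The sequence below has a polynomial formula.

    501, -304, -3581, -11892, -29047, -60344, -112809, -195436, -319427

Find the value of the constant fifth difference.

Δ: -805, -3277, -8311, -17155, -31297, -52465, -82627, -123991
Δ²: -2472, -5034, -8844, -14142, -21168, -30162, -41364
Δ³: -2562, -3810, -5298, -7026, -8994, -11202
Δ⁴: -1248, -1488, -1728, -1968, -2208
Δ⁵: -240, -240, -240, -240

-240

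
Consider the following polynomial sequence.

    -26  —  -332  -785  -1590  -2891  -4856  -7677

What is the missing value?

-111

Using the last 6 terms:
First differences: -453  -805  -1301  -1965  -2821
Second differences: -352  -496  -664  -856
Third differences: -144  -168  -192
Fourth differences: -24  -24
Constant fourth difference = -24.
Extend backward: -144 + 24 = -120;  -352 + 120 = -232;  -453 + 232 = -221;  -332 + 221 = -111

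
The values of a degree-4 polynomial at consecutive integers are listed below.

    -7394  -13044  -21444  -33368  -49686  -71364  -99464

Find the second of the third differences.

-870

First differences: -5650, -8400, -11924, -16318, -21678, -28100
Second differences: -2750, -3524, -4394, -5360, -6422
Third differences: -774, -870, -966, -1062
Fourth differences: -96, -96, -96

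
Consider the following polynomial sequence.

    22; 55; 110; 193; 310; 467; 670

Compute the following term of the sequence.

925

Δ: 33  55  83  117  157  203
Δ²: 22  28  34  40  46
Δ³: 6  6  6  6
Constant third difference = 6, so extend:
46 + 6 = 52;  203 + 52 = 255;  670 + 255 = 925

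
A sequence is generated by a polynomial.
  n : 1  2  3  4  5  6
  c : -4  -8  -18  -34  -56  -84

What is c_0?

-6

First differences: -4  -10  -16  -22  -28
Second differences: -6  -6  -6  -6
The second differences are constant at -6.
Work back: -4 + 6 = 2;  -4 − 2 = -6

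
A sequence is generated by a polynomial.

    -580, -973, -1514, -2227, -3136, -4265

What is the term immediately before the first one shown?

D1: -393, -541, -713, -909, -1129
D2: -148, -172, -196, -220
D3: -24, -24, -24
The third differences are constant at -24.
Work back: -148 + 24 = -124;  -393 + 124 = -269;  -580 + 269 = -311

-311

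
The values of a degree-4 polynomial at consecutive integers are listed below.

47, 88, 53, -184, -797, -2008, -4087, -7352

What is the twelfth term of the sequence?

First differences: 41, -35, -237, -613, -1211, -2079, -3265
Second differences: -76, -202, -376, -598, -868, -1186
Third differences: -126, -174, -222, -270, -318
Fourth differences: -48, -48, -48, -48
Fourth differences constant at -48.
-318 − 48 = -366;  -1186 − 366 = -1552;  -3265 − 1552 = -4817;  -7352 − 4817 = -12169
-366 − 48 = -414;  -1552 − 414 = -1966;  -4817 − 1966 = -6783;  -12169 − 6783 = -18952
-414 − 48 = -462;  -1966 − 462 = -2428;  -6783 − 2428 = -9211;  -18952 − 9211 = -28163
-462 − 48 = -510;  -2428 − 510 = -2938;  -9211 − 2938 = -12149;  -28163 − 12149 = -40312

-40312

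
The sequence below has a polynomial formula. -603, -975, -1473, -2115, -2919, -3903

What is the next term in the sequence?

D1: -372 , -498 , -642 , -804 , -984
D2: -126 , -144 , -162 , -180
D3: -18 , -18 , -18
The third differences are constant (-18).
-180 − 18 = -198;  -984 − 198 = -1182;  -3903 − 1182 = -5085

-5085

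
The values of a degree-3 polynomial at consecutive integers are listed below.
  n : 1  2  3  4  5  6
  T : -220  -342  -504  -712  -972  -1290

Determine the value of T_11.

-3960

-122  -162  -208  -260  -318
-40  -46  -52  -58
-6  -6  -6
The third differences are constant (-6).
-58 − 6 = -64;  -318 − 64 = -382;  -1290 − 382 = -1672
-64 − 6 = -70;  -382 − 70 = -452;  -1672 − 452 = -2124
-70 − 6 = -76;  -452 − 76 = -528;  -2124 − 528 = -2652
-76 − 6 = -82;  -528 − 82 = -610;  -2652 − 610 = -3262
-82 − 6 = -88;  -610 − 88 = -698;  -3262 − 698 = -3960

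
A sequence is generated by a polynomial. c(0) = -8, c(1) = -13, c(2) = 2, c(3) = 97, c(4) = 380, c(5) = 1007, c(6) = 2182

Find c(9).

11755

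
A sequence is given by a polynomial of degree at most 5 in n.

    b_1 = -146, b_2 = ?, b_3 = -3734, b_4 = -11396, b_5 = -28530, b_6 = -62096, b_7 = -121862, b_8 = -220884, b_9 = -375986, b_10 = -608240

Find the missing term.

-912

Using the last 8 terms:
Δ: -7662, -17134, -33566, -59766, -99022, -155102, -232254
Δ²: -9472, -16432, -26200, -39256, -56080, -77152
Δ³: -6960, -9768, -13056, -16824, -21072
Δ⁴: -2808, -3288, -3768, -4248
Δ⁵: -480, -480, -480
Constant fifth difference = -480.
Extend backward: -2808 + 480 = -2328;  -6960 + 2328 = -4632;  -9472 + 4632 = -4840;  -7662 + 4840 = -2822;  -3734 + 2822 = -912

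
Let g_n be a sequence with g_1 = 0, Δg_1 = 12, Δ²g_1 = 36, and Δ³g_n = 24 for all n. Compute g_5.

Build the table forward from the leading diagonal:
Δ³: 24  24  24  24  24
Δ²: 36  60  84  108  132
Δ: 12  48  108  192  300
g: 0  12  60  168  360

360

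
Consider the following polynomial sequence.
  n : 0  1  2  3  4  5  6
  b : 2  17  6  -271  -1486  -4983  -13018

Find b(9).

-105631

First differences: 15, -11, -277, -1215, -3497, -8035
Second differences: -26, -266, -938, -2282, -4538
Third differences: -240, -672, -1344, -2256
Fourth differences: -432, -672, -912
Fifth differences: -240, -240
Fifth differences constant at -240.
-912 − 240 = -1152;  -2256 − 1152 = -3408;  -4538 − 3408 = -7946;  -8035 − 7946 = -15981;  -13018 − 15981 = -28999
-1152 − 240 = -1392;  -3408 − 1392 = -4800;  -7946 − 4800 = -12746;  -15981 − 12746 = -28727;  -28999 − 28727 = -57726
-1392 − 240 = -1632;  -4800 − 1632 = -6432;  -12746 − 6432 = -19178;  -28727 − 19178 = -47905;  -57726 − 47905 = -105631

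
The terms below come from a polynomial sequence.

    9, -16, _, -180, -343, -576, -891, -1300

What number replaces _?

-75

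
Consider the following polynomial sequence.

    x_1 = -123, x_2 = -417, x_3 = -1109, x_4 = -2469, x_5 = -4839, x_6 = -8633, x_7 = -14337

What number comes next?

-22509

Δ: -294  -692  -1360  -2370  -3794  -5704
Δ²: -398  -668  -1010  -1424  -1910
Δ³: -270  -342  -414  -486
Δ⁴: -72  -72  -72
Constant fourth difference = -72, so extend:
-486 − 72 = -558;  -1910 − 558 = -2468;  -5704 − 2468 = -8172;  -14337 − 8172 = -22509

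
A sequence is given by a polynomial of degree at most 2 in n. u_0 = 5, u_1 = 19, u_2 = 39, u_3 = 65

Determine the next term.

97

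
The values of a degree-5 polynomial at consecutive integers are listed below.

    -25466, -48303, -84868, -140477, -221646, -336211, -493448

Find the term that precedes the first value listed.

-12121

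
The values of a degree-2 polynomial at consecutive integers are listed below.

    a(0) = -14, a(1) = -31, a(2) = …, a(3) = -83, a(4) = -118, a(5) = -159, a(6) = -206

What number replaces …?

-54

Using the last 4 terms:
-35, -41, -47
-6, -6
Constant second difference = -6.
Extend backward: -35 + 6 = -29;  -83 + 29 = -54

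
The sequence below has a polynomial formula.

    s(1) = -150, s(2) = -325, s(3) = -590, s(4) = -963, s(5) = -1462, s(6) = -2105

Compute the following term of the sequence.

-2910

Δ: -175, -265, -373, -499, -643
Δ²: -90, -108, -126, -144
Δ³: -18, -18, -18
The third differences are constant (-18).
-144 − 18 = -162;  -643 − 162 = -805;  -2105 − 805 = -2910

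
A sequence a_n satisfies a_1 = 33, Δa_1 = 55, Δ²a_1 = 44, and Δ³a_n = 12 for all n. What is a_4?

342

Build the table forward from the leading diagonal:
D3: 12  12  12  12
D2: 44  56  68  80
D1: 55  99  155  223
a: 33  88  187  342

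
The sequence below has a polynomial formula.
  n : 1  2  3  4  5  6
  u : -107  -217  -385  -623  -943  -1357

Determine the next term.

-1877

Δ: -110, -168, -238, -320, -414
Δ²: -58, -70, -82, -94
Δ³: -12, -12, -12
The third differences are constant (-12).
-94 − 12 = -106;  -414 − 106 = -520;  -1357 − 520 = -1877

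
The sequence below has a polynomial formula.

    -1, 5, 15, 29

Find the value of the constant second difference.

Δ: 6, 10, 14
Δ²: 4, 4

4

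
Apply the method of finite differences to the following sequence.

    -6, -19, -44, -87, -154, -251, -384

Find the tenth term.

-13 , -25 , -43 , -67 , -97 , -133
-12 , -18 , -24 , -30 , -36
-6 , -6 , -6 , -6
Third differences constant at -6.
-36 − 6 = -42;  -133 − 42 = -175;  -384 − 175 = -559
-42 − 6 = -48;  -175 − 48 = -223;  -559 − 223 = -782
-48 − 6 = -54;  -223 − 54 = -277;  -782 − 277 = -1059

-1059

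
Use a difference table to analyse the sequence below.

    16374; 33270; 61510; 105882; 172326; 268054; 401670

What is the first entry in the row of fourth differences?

D1: 16896, 28240, 44372, 66444, 95728, 133616
D2: 11344, 16132, 22072, 29284, 37888
D3: 4788, 5940, 7212, 8604
D4: 1152, 1272, 1392
D5: 120, 120

1152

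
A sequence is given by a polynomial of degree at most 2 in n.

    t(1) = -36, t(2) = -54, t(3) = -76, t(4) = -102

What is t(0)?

-22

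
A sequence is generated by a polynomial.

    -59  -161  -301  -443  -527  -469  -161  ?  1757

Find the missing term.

Using the first 7 terms:
First differences: -102, -140, -142, -84, 58, 308
Second differences: -38, -2, 58, 142, 250
Third differences: 36, 60, 84, 108
Fourth differences: 24, 24, 24
Constant fourth difference = 24.
Extend forward: 108 + 24 = 132;  250 + 132 = 382;  308 + 382 = 690;  -161 + 690 = 529

529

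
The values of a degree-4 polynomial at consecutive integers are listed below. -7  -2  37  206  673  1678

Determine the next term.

5, 39, 169, 467, 1005
34, 130, 298, 538
96, 168, 240
72, 72
Constant fourth difference = 72, so extend:
240 + 72 = 312;  538 + 312 = 850;  1005 + 850 = 1855;  1678 + 1855 = 3533

3533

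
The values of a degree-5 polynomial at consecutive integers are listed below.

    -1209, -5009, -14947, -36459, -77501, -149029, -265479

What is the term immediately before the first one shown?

-151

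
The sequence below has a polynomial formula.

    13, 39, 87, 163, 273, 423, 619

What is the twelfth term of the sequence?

First differences: 26 , 48 , 76 , 110 , 150 , 196
Second differences: 22 , 28 , 34 , 40 , 46
Third differences: 6 , 6 , 6 , 6
Constant third difference = 6, so extend:
46 + 6 = 52;  196 + 52 = 248;  619 + 248 = 867
52 + 6 = 58;  248 + 58 = 306;  867 + 306 = 1173
58 + 6 = 64;  306 + 64 = 370;  1173 + 370 = 1543
64 + 6 = 70;  370 + 70 = 440;  1543 + 440 = 1983
70 + 6 = 76;  440 + 76 = 516;  1983 + 516 = 2499

2499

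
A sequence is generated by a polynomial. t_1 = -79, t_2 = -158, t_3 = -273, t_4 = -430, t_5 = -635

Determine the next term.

First differences: -79, -115, -157, -205
Second differences: -36, -42, -48
Third differences: -6, -6
The third differences are constant (-6).
-48 − 6 = -54;  -205 − 54 = -259;  -635 − 259 = -894

-894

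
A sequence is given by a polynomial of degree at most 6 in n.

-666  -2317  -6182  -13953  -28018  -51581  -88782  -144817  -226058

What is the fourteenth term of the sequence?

-1330813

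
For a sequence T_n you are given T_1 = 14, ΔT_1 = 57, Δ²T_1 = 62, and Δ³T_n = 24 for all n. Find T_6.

1159

Build the table forward from the leading diagonal:
D3: 24  24  24  24  24  24
D2: 62  86  110  134  158  182
D1: 57  119  205  315  449  607
T: 14  71  190  395  710  1159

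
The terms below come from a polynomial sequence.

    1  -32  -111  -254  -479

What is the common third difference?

First differences: -33, -79, -143, -225
Second differences: -46, -64, -82
Third differences: -18, -18

-18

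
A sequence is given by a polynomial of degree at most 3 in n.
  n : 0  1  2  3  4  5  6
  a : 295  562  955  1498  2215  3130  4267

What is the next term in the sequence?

First differences: 267 , 393 , 543 , 717 , 915 , 1137
Second differences: 126 , 150 , 174 , 198 , 222
Third differences: 24 , 24 , 24 , 24
Constant third difference = 24, so extend:
222 + 24 = 246;  1137 + 246 = 1383;  4267 + 1383 = 5650

5650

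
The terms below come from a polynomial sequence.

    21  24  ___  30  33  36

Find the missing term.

Using the last 3 terms:
Δ: 3, 3
Constant first difference = 3.
Extend backward: 30 − 3 = 27

27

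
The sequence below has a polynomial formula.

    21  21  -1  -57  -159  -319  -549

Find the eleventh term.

-2409

Δ: 0, -22, -56, -102, -160, -230
Δ²: -22, -34, -46, -58, -70
Δ³: -12, -12, -12, -12
Third differences constant at -12.
-70 − 12 = -82;  -230 − 82 = -312;  -549 − 312 = -861
-82 − 12 = -94;  -312 − 94 = -406;  -861 − 406 = -1267
-94 − 12 = -106;  -406 − 106 = -512;  -1267 − 512 = -1779
-106 − 12 = -118;  -512 − 118 = -630;  -1779 − 630 = -2409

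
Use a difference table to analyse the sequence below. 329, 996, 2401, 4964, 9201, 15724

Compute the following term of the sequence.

25241

First differences: 667 , 1405 , 2563 , 4237 , 6523
Second differences: 738 , 1158 , 1674 , 2286
Third differences: 420 , 516 , 612
Fourth differences: 96 , 96
Fourth differences constant at 96.
612 + 96 = 708;  2286 + 708 = 2994;  6523 + 2994 = 9517;  15724 + 9517 = 25241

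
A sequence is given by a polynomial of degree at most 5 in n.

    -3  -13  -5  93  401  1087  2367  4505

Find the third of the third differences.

Δ: -10, 8, 98, 308, 686, 1280, 2138
Δ²: 18, 90, 210, 378, 594, 858
Δ³: 72, 120, 168, 216, 264
Δ⁴: 48, 48, 48, 48

168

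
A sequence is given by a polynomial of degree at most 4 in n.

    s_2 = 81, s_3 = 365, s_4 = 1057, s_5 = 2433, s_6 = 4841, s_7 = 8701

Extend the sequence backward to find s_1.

1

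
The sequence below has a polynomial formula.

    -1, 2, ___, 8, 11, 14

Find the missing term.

5

Using the last 3 terms:
First differences: 3  3
Constant first difference = 3.
Extend backward: 8 − 3 = 5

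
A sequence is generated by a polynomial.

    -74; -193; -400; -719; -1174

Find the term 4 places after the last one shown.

-4834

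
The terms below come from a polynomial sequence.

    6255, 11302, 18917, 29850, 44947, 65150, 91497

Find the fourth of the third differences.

1038

D1: 5047, 7615, 10933, 15097, 20203, 26347
D2: 2568, 3318, 4164, 5106, 6144
D3: 750, 846, 942, 1038
D4: 96, 96, 96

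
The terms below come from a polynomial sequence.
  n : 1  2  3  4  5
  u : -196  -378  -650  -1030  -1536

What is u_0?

-86

Δ: -182  -272  -380  -506
Δ²: -90  -108  -126
Δ³: -18  -18
The third differences are constant at -18.
Work back: -90 + 18 = -72;  -182 + 72 = -110;  -196 + 110 = -86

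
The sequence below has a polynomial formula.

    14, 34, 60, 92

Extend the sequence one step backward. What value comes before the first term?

0

Δ: 20  26  32
Δ²: 6  6
The second differences are constant at 6.
Work back: 20 − 6 = 14;  14 − 14 = 0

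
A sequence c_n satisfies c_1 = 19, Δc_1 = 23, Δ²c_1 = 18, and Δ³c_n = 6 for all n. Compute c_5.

Build the table forward from the leading diagonal:
Third differences: 6  6  6  6  6
Second differences: 18  24  30  36  42
First differences: 23  41  65  95  131
c: 19  42  83  148  243

243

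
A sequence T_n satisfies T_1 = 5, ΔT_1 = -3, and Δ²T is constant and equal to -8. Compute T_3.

Build the table forward from the leading diagonal:
D2: -8, -8, -8
D1: -3, -11, -19
T: 5, 2, -9

-9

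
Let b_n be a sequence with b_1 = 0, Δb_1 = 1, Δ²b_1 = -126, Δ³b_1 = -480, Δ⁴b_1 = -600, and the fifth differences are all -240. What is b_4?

Build the table forward from the leading diagonal:
Δ⁵: -240  -240  -240  -240
Δ⁴: -600  -840  -1080  -1320
Δ³: -480  -1080  -1920  -3000
Δ²: -126  -606  -1686  -3606
Δ: 1  -125  -731  -2417
b: 0  1  -124  -855

-855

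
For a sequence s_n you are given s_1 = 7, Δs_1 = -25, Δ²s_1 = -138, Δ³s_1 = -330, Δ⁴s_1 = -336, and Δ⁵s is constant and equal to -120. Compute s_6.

Build the table forward from the leading diagonal:
Δ⁵: -120, -120, -120, -120, -120, -120
Δ⁴: -336, -456, -576, -696, -816, -936
Δ³: -330, -666, -1122, -1698, -2394, -3210
Δ²: -138, -468, -1134, -2256, -3954, -6348
Δ: -25, -163, -631, -1765, -4021, -7975
s: 7, -18, -181, -812, -2577, -6598

-6598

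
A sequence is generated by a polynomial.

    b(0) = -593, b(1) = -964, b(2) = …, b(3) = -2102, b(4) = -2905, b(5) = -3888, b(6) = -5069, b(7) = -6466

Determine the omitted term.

-1461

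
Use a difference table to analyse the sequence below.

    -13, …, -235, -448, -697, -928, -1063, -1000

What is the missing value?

-88

Using the last 6 terms:
D1: -213  -249  -231  -135  63
D2: -36  18  96  198
D3: 54  78  102
D4: 24  24
Constant fourth difference = 24.
Extend backward: 54 − 24 = 30;  -36 − 30 = -66;  -213 + 66 = -147;  -235 + 147 = -88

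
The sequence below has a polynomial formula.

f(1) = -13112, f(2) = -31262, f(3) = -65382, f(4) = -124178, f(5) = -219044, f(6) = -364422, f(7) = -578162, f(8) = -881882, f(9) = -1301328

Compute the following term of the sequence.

-1866734

Δ: -18150, -34120, -58796, -94866, -145378, -213740, -303720, -419446
Δ²: -15970, -24676, -36070, -50512, -68362, -89980, -115726
Δ³: -8706, -11394, -14442, -17850, -21618, -25746
Δ⁴: -2688, -3048, -3408, -3768, -4128
Δ⁵: -360, -360, -360, -360
Constant fifth difference = -360, so extend:
-4128 − 360 = -4488;  -25746 − 4488 = -30234;  -115726 − 30234 = -145960;  -419446 − 145960 = -565406;  -1301328 − 565406 = -1866734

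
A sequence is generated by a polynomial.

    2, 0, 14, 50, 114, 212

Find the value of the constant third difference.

6

Δ: -2, 14, 36, 64, 98
Δ²: 16, 22, 28, 34
Δ³: 6, 6, 6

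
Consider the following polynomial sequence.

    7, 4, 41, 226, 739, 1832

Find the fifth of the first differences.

1093

First differences: -3, 37, 185, 513, 1093
Second differences: 40, 148, 328, 580
Third differences: 108, 180, 252
Fourth differences: 72, 72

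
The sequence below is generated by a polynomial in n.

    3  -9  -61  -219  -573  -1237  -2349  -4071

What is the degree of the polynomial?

First differences: -12, -52, -158, -354, -664, -1112, -1722
Second differences: -40, -106, -196, -310, -448, -610
Third differences: -66, -90, -114, -138, -162
Fourth differences: -24, -24, -24, -24
The fourth differences are constant, so the polynomial has degree 4.

4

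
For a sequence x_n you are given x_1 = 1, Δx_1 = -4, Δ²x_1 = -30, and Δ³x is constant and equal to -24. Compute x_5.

-291

Build the table forward from the leading diagonal:
Third differences: -24  -24  -24  -24  -24
Second differences: -30  -54  -78  -102  -126
First differences: -4  -34  -88  -166  -268
x: 1  -3  -37  -125  -291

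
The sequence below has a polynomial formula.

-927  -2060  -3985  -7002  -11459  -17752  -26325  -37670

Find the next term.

Δ: -1133  -1925  -3017  -4457  -6293  -8573  -11345
Δ²: -792  -1092  -1440  -1836  -2280  -2772
Δ³: -300  -348  -396  -444  -492
Δ⁴: -48  -48  -48  -48
The fourth differences are constant (-48).
-492 − 48 = -540;  -2772 − 540 = -3312;  -11345 − 3312 = -14657;  -37670 − 14657 = -52327

-52327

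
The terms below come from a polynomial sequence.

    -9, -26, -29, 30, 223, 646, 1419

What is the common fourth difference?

24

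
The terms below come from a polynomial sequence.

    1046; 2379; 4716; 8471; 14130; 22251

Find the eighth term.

1333, 2337, 3755, 5659, 8121
1004, 1418, 1904, 2462
414, 486, 558
72, 72
The fourth differences are constant (72).
558 + 72 = 630;  2462 + 630 = 3092;  8121 + 3092 = 11213;  22251 + 11213 = 33464
630 + 72 = 702;  3092 + 702 = 3794;  11213 + 3794 = 15007;  33464 + 15007 = 48471

48471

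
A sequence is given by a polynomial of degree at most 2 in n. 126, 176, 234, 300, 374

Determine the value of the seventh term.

546

50  58  66  74
8  8  8
Constant second difference = 8, so extend:
74 + 8 = 82;  374 + 82 = 456
82 + 8 = 90;  456 + 90 = 546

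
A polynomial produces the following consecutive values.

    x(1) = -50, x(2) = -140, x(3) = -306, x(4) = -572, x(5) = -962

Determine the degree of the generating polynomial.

3

Δ: -90, -166, -266, -390
Δ²: -76, -100, -124
Δ³: -24, -24
The third differences are constant, so the polynomial has degree 3.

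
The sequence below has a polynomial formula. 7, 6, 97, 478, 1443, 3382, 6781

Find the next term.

First differences: -1 , 91 , 381 , 965 , 1939 , 3399
Second differences: 92 , 290 , 584 , 974 , 1460
Third differences: 198 , 294 , 390 , 486
Fourth differences: 96 , 96 , 96
Constant fourth difference = 96, so extend:
486 + 96 = 582;  1460 + 582 = 2042;  3399 + 2042 = 5441;  6781 + 5441 = 12222

12222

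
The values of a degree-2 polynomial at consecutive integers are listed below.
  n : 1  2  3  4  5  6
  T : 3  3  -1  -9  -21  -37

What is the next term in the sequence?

-57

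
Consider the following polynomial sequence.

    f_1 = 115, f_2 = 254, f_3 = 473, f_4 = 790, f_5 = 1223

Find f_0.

First differences: 139, 219, 317, 433
Second differences: 80, 98, 116
Third differences: 18, 18
The third differences are constant at 18.
Work back: 80 − 18 = 62;  139 − 62 = 77;  115 − 77 = 38

38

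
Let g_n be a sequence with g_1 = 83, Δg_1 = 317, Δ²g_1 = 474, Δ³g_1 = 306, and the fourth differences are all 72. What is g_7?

16295

Build the table forward from the leading diagonal:
Fourth differences: 72, 72, 72, 72, 72, 72, 72
Third differences: 306, 378, 450, 522, 594, 666, 738
Second differences: 474, 780, 1158, 1608, 2130, 2724, 3390
First differences: 317, 791, 1571, 2729, 4337, 6467, 9191
g: 83, 400, 1191, 2762, 5491, 9828, 16295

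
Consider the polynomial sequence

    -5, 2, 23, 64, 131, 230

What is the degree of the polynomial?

Δ: 7, 21, 41, 67, 99
Δ²: 14, 20, 26, 32
Δ³: 6, 6, 6
The third differences are constant, so the polynomial has degree 3.

3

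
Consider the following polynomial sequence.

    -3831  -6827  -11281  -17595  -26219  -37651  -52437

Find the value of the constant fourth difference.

-48

First differences: -2996, -4454, -6314, -8624, -11432, -14786
Second differences: -1458, -1860, -2310, -2808, -3354
Third differences: -402, -450, -498, -546
Fourth differences: -48, -48, -48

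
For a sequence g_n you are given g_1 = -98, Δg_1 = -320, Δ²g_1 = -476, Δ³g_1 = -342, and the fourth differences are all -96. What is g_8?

Build the table forward from the leading diagonal:
Δ⁴: -96, -96, -96, -96, -96, -96, -96, -96
Δ³: -342, -438, -534, -630, -726, -822, -918, -1014
Δ²: -476, -818, -1256, -1790, -2420, -3146, -3968, -4886
Δ: -320, -796, -1614, -2870, -4660, -7080, -10226, -14194
g: -98, -418, -1214, -2828, -5698, -10358, -17438, -27664

-27664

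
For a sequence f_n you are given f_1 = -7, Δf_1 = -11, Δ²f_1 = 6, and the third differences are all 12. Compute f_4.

Build the table forward from the leading diagonal:
Δ³: 12  12  12  12
Δ²: 6  18  30  42
Δ: -11  -5  13  43
f: -7  -18  -23  -10

-10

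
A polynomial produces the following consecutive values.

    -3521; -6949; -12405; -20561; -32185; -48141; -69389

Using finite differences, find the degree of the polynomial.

4

First differences: -3428, -5456, -8156, -11624, -15956, -21248
Second differences: -2028, -2700, -3468, -4332, -5292
Third differences: -672, -768, -864, -960
Fourth differences: -96, -96, -96
The fourth differences are constant, so the polynomial has degree 4.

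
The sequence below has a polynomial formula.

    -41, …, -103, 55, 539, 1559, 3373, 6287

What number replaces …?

-97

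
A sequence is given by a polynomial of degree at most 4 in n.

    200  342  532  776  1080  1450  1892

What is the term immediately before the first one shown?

100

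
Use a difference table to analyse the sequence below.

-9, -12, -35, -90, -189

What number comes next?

-344

First differences: -3, -23, -55, -99
Second differences: -20, -32, -44
Third differences: -12, -12
Third differences constant at -12.
-44 − 12 = -56;  -99 − 56 = -155;  -189 − 155 = -344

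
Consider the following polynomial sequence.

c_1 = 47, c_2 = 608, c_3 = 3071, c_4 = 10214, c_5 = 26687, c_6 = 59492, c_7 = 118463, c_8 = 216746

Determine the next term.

371279

561, 2463, 7143, 16473, 32805, 58971, 98283
1902, 4680, 9330, 16332, 26166, 39312
2778, 4650, 7002, 9834, 13146
1872, 2352, 2832, 3312
480, 480, 480
The fifth differences are constant (480).
3312 + 480 = 3792;  13146 + 3792 = 16938;  39312 + 16938 = 56250;  98283 + 56250 = 154533;  216746 + 154533 = 371279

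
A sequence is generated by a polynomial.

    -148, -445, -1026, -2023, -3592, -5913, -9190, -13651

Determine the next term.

-19548

First differences: -297 , -581 , -997 , -1569 , -2321 , -3277 , -4461
Second differences: -284 , -416 , -572 , -752 , -956 , -1184
Third differences: -132 , -156 , -180 , -204 , -228
Fourth differences: -24 , -24 , -24 , -24
Fourth differences constant at -24.
-228 − 24 = -252;  -1184 − 252 = -1436;  -4461 − 1436 = -5897;  -13651 − 5897 = -19548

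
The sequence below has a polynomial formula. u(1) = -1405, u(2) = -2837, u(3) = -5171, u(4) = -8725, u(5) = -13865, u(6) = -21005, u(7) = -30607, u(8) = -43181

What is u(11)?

First differences: -1432  -2334  -3554  -5140  -7140  -9602  -12574
Second differences: -902  -1220  -1586  -2000  -2462  -2972
Third differences: -318  -366  -414  -462  -510
Fourth differences: -48  -48  -48  -48
Fourth differences constant at -48.
-510 − 48 = -558;  -2972 − 558 = -3530;  -12574 − 3530 = -16104;  -43181 − 16104 = -59285
-558 − 48 = -606;  -3530 − 606 = -4136;  -16104 − 4136 = -20240;  -59285 − 20240 = -79525
-606 − 48 = -654;  -4136 − 654 = -4790;  -20240 − 4790 = -25030;  -79525 − 25030 = -104555

-104555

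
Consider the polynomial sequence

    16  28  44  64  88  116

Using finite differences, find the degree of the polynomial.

D1: 12, 16, 20, 24, 28
D2: 4, 4, 4, 4
The second differences are constant, so the polynomial has degree 2.

2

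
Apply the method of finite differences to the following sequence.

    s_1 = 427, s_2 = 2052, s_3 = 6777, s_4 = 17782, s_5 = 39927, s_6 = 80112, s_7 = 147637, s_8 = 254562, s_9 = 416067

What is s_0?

42

D1: 1625, 4725, 11005, 22145, 40185, 67525, 106925, 161505
D2: 3100, 6280, 11140, 18040, 27340, 39400, 54580
D3: 3180, 4860, 6900, 9300, 12060, 15180
D4: 1680, 2040, 2400, 2760, 3120
D5: 360, 360, 360, 360
The fifth differences are constant at 360.
Work back: 1680 − 360 = 1320;  3180 − 1320 = 1860;  3100 − 1860 = 1240;  1625 − 1240 = 385;  427 − 385 = 42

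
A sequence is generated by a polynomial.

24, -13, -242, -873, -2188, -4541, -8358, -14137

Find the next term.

-22448

-37 , -229 , -631 , -1315 , -2353 , -3817 , -5779
-192 , -402 , -684 , -1038 , -1464 , -1962
-210 , -282 , -354 , -426 , -498
-72 , -72 , -72 , -72
The fourth differences are constant (-72).
-498 − 72 = -570;  -1962 − 570 = -2532;  -5779 − 2532 = -8311;  -14137 − 8311 = -22448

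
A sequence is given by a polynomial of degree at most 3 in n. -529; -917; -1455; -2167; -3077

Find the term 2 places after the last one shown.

-388, -538, -712, -910
-150, -174, -198
-24, -24
Third differences constant at -24.
-198 − 24 = -222;  -910 − 222 = -1132;  -3077 − 1132 = -4209
-222 − 24 = -246;  -1132 − 246 = -1378;  -4209 − 1378 = -5587

-5587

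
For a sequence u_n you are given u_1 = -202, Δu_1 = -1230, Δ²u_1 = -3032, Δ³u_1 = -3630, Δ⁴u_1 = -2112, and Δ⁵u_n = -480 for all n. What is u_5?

-39946

Build the table forward from the leading diagonal:
Fifth differences: -480  -480  -480  -480  -480
Fourth differences: -2112  -2592  -3072  -3552  -4032
Third differences: -3630  -5742  -8334  -11406  -14958
Second differences: -3032  -6662  -12404  -20738  -32144
First differences: -1230  -4262  -10924  -23328  -44066
u: -202  -1432  -5694  -16618  -39946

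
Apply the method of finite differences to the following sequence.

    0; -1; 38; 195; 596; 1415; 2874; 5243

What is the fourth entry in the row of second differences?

D1: -1, 39, 157, 401, 819, 1459, 2369
D2: 40, 118, 244, 418, 640, 910
D3: 78, 126, 174, 222, 270
D4: 48, 48, 48, 48

418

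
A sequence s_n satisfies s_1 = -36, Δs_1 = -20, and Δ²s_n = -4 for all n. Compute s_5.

-140

Build the table forward from the leading diagonal:
D2: -4  -4  -4  -4  -4
D1: -20  -24  -28  -32  -36
s: -36  -56  -80  -108  -140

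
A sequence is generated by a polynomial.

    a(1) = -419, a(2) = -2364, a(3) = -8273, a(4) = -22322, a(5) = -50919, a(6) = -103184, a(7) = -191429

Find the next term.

-331638

Δ: -1945, -5909, -14049, -28597, -52265, -88245
Δ²: -3964, -8140, -14548, -23668, -35980
Δ³: -4176, -6408, -9120, -12312
Δ⁴: -2232, -2712, -3192
Δ⁵: -480, -480
Fifth differences constant at -480.
-3192 − 480 = -3672;  -12312 − 3672 = -15984;  -35980 − 15984 = -51964;  -88245 − 51964 = -140209;  -191429 − 140209 = -331638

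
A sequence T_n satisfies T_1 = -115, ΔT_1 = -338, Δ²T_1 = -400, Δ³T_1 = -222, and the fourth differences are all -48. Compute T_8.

-20331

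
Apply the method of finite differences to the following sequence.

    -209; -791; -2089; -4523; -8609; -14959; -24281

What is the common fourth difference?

-96

First differences: -582, -1298, -2434, -4086, -6350, -9322
Second differences: -716, -1136, -1652, -2264, -2972
Third differences: -420, -516, -612, -708
Fourth differences: -96, -96, -96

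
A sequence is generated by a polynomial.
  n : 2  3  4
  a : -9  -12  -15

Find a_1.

D1: -3, -3
The first differences are constant at -3.
Work back: -9 + 3 = -6

-6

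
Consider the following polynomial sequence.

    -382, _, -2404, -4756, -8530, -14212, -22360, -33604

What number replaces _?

-1060

Using the last 6 terms:
D1: -2352  -3774  -5682  -8148  -11244
D2: -1422  -1908  -2466  -3096
D3: -486  -558  -630
D4: -72  -72
Constant fourth difference = -72.
Extend backward: -486 + 72 = -414;  -1422 + 414 = -1008;  -2352 + 1008 = -1344;  -2404 + 1344 = -1060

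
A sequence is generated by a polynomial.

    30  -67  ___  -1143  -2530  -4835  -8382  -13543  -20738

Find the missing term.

-398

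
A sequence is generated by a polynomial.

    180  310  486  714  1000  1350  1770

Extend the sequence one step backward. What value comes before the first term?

Δ: 130, 176, 228, 286, 350, 420
Δ²: 46, 52, 58, 64, 70
Δ³: 6, 6, 6, 6
The third differences are constant at 6.
Work back: 46 − 6 = 40;  130 − 40 = 90;  180 − 90 = 90

90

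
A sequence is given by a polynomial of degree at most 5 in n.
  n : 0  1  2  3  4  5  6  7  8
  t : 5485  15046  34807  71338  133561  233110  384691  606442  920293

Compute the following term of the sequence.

9561  19761  36531  62223  99549  151581  221751  313851
10200  16770  25692  37326  52032  70170  92100
6570  8922  11634  14706  18138  21930
2352  2712  3072  3432  3792
360  360  360  360
Constant fifth difference = 360, so extend:
3792 + 360 = 4152;  21930 + 4152 = 26082;  92100 + 26082 = 118182;  313851 + 118182 = 432033;  920293 + 432033 = 1352326

1352326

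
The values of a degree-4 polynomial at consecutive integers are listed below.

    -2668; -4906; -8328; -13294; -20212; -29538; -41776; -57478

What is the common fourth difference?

-48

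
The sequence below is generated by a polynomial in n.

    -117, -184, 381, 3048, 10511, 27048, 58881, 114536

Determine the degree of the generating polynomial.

5

D1: -67, 565, 2667, 7463, 16537, 31833, 55655
D2: 632, 2102, 4796, 9074, 15296, 23822
D3: 1470, 2694, 4278, 6222, 8526
D4: 1224, 1584, 1944, 2304
D5: 360, 360, 360
The fifth differences are constant, so the polynomial has degree 5.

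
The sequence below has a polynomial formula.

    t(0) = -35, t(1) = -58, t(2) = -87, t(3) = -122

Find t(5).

First differences: -23  -29  -35
Second differences: -6  -6
Second differences constant at -6.
-35 − 6 = -41;  -122 − 41 = -163
-41 − 6 = -47;  -163 − 47 = -210

-210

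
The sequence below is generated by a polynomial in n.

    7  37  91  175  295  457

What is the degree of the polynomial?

Δ: 30, 54, 84, 120, 162
Δ²: 24, 30, 36, 42
Δ³: 6, 6, 6
The third differences are constant, so the polynomial has degree 3.

3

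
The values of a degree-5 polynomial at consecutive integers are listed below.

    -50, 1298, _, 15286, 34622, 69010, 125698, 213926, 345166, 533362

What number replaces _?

Using the last 7 terms:
First differences: 19336  34388  56688  88228  131240  188196
Second differences: 15052  22300  31540  43012  56956
Third differences: 7248  9240  11472  13944
Fourth differences: 1992  2232  2472
Fifth differences: 240  240
Constant fifth difference = 240.
Extend backward: 1992 − 240 = 1752;  7248 − 1752 = 5496;  15052 − 5496 = 9556;  19336 − 9556 = 9780;  15286 − 9780 = 5506

5506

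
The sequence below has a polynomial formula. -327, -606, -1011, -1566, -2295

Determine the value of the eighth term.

-5766

First differences: -279, -405, -555, -729
Second differences: -126, -150, -174
Third differences: -24, -24
The third differences are constant (-24).
-174 − 24 = -198;  -729 − 198 = -927;  -2295 − 927 = -3222
-198 − 24 = -222;  -927 − 222 = -1149;  -3222 − 1149 = -4371
-222 − 24 = -246;  -1149 − 246 = -1395;  -4371 − 1395 = -5766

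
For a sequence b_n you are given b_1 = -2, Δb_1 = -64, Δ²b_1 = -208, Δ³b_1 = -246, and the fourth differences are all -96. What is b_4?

Build the table forward from the leading diagonal:
Δ⁴: -96, -96, -96, -96
Δ³: -246, -342, -438, -534
Δ²: -208, -454, -796, -1234
Δ: -64, -272, -726, -1522
b: -2, -66, -338, -1064

-1064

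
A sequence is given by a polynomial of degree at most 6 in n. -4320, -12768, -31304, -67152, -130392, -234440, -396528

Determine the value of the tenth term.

-1470672

Δ: -8448  -18536  -35848  -63240  -104048  -162088
Δ²: -10088  -17312  -27392  -40808  -58040
Δ³: -7224  -10080  -13416  -17232
Δ⁴: -2856  -3336  -3816
Δ⁵: -480  -480
Constant fifth difference = -480, so extend:
-3816 − 480 = -4296;  -17232 − 4296 = -21528;  -58040 − 21528 = -79568;  -162088 − 79568 = -241656;  -396528 − 241656 = -638184
-4296 − 480 = -4776;  -21528 − 4776 = -26304;  -79568 − 26304 = -105872;  -241656 − 105872 = -347528;  -638184 − 347528 = -985712
-4776 − 480 = -5256;  -26304 − 5256 = -31560;  -105872 − 31560 = -137432;  -347528 − 137432 = -484960;  -985712 − 484960 = -1470672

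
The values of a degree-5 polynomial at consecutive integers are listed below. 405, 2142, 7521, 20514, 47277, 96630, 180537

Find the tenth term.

816462

D1: 1737, 5379, 12993, 26763, 49353, 83907
D2: 3642, 7614, 13770, 22590, 34554
D3: 3972, 6156, 8820, 11964
D4: 2184, 2664, 3144
D5: 480, 480
Fifth differences constant at 480.
3144 + 480 = 3624;  11964 + 3624 = 15588;  34554 + 15588 = 50142;  83907 + 50142 = 134049;  180537 + 134049 = 314586
3624 + 480 = 4104;  15588 + 4104 = 19692;  50142 + 19692 = 69834;  134049 + 69834 = 203883;  314586 + 203883 = 518469
4104 + 480 = 4584;  19692 + 4584 = 24276;  69834 + 24276 = 94110;  203883 + 94110 = 297993;  518469 + 297993 = 816462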